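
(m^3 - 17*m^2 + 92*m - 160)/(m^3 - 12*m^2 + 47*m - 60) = (m - 8)/(m - 3)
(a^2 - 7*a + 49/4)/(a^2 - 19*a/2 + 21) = (a - 7/2)/(a - 6)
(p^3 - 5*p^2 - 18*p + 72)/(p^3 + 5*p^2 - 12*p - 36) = (p^2 - 2*p - 24)/(p^2 + 8*p + 12)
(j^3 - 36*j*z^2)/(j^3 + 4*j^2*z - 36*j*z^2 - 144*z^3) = j/(j + 4*z)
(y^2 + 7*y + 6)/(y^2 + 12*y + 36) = (y + 1)/(y + 6)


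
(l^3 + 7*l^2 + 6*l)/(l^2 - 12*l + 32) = l*(l^2 + 7*l + 6)/(l^2 - 12*l + 32)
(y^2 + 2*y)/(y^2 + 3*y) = (y + 2)/(y + 3)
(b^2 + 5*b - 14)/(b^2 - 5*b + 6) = (b + 7)/(b - 3)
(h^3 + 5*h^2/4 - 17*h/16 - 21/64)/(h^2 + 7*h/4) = h - 1/2 - 3/(16*h)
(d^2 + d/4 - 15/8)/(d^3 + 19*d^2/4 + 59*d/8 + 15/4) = (4*d - 5)/(4*d^2 + 13*d + 10)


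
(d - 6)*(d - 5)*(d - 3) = d^3 - 14*d^2 + 63*d - 90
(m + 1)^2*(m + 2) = m^3 + 4*m^2 + 5*m + 2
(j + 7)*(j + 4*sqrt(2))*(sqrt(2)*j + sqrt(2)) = sqrt(2)*j^3 + 8*j^2 + 8*sqrt(2)*j^2 + 7*sqrt(2)*j + 64*j + 56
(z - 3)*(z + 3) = z^2 - 9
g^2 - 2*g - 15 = (g - 5)*(g + 3)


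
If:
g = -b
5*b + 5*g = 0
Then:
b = -g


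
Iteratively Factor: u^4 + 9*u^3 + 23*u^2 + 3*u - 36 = (u + 3)*(u^3 + 6*u^2 + 5*u - 12) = (u + 3)^2*(u^2 + 3*u - 4) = (u - 1)*(u + 3)^2*(u + 4)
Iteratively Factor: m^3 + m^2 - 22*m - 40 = (m + 4)*(m^2 - 3*m - 10) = (m + 2)*(m + 4)*(m - 5)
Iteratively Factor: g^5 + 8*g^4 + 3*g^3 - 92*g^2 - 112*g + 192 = (g + 4)*(g^4 + 4*g^3 - 13*g^2 - 40*g + 48) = (g + 4)^2*(g^3 - 13*g + 12) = (g - 1)*(g + 4)^2*(g^2 + g - 12) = (g - 3)*(g - 1)*(g + 4)^2*(g + 4)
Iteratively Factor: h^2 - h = (h)*(h - 1)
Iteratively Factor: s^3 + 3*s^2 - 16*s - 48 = (s + 4)*(s^2 - s - 12) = (s - 4)*(s + 4)*(s + 3)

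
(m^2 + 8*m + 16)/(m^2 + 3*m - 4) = (m + 4)/(m - 1)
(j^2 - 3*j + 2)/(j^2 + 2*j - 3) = (j - 2)/(j + 3)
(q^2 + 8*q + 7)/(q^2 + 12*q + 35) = (q + 1)/(q + 5)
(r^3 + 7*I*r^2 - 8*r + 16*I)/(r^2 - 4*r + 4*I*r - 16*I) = (r^2 + 3*I*r + 4)/(r - 4)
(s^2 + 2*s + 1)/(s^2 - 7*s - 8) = (s + 1)/(s - 8)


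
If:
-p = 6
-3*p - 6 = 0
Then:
No Solution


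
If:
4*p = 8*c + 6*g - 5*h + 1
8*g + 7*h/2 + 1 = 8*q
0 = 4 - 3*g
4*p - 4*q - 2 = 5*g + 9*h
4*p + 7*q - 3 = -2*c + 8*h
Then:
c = -1653/416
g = 4/3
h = -277/117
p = -5125/1872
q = 791/1872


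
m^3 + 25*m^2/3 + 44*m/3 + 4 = (m + 1/3)*(m + 2)*(m + 6)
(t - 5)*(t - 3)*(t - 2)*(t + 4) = t^4 - 6*t^3 - 9*t^2 + 94*t - 120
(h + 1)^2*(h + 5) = h^3 + 7*h^2 + 11*h + 5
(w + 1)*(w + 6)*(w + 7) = w^3 + 14*w^2 + 55*w + 42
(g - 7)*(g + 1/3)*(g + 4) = g^3 - 8*g^2/3 - 29*g - 28/3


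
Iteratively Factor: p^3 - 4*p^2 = (p - 4)*(p^2) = p*(p - 4)*(p)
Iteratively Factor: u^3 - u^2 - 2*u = (u + 1)*(u^2 - 2*u) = (u - 2)*(u + 1)*(u)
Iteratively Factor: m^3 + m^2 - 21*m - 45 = (m + 3)*(m^2 - 2*m - 15) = (m + 3)^2*(m - 5)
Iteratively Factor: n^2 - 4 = (n + 2)*(n - 2)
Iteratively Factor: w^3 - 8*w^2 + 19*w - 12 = (w - 3)*(w^2 - 5*w + 4) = (w - 3)*(w - 1)*(w - 4)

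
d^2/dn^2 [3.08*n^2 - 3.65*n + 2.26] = 6.16000000000000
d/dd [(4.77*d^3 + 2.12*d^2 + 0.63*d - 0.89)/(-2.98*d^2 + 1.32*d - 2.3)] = (-14.2146*d^4 + 12.5928*d^3 - 28.2372*d^2 - 15.0564*d - 0.2742)/(8.8804*d^4 - 7.8672*d^3 + 15.4504*d^2 - 6.072*d + 5.29)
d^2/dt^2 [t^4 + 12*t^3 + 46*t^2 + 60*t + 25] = 12*t^2 + 72*t + 92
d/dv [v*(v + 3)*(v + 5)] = 3*v^2 + 16*v + 15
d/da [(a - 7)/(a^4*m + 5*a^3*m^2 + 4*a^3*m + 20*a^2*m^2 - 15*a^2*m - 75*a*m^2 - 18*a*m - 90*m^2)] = (a^4 + 5*a^3*m + 4*a^3 + 20*a^2*m - 15*a^2 - 75*a*m - 18*a - 90*m - (a - 7)*(4*a^3 + 15*a^2*m + 12*a^2 + 40*a*m - 30*a - 75*m - 18))/(m*(a^4 + 5*a^3*m + 4*a^3 + 20*a^2*m - 15*a^2 - 75*a*m - 18*a - 90*m)^2)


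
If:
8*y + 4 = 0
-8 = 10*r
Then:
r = -4/5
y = -1/2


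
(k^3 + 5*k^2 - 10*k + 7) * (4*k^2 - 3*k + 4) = 4*k^5 + 17*k^4 - 51*k^3 + 78*k^2 - 61*k + 28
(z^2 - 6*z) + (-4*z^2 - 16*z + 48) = -3*z^2 - 22*z + 48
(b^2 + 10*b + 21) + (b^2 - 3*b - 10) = 2*b^2 + 7*b + 11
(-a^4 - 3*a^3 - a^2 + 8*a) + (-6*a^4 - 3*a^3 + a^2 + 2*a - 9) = -7*a^4 - 6*a^3 + 10*a - 9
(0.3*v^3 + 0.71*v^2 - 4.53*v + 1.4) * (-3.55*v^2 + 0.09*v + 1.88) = -1.065*v^5 - 2.4935*v^4 + 16.7094*v^3 - 4.0429*v^2 - 8.3904*v + 2.632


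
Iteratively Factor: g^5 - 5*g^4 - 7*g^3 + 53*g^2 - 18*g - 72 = (g - 2)*(g^4 - 3*g^3 - 13*g^2 + 27*g + 36) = (g - 2)*(g + 1)*(g^3 - 4*g^2 - 9*g + 36) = (g - 3)*(g - 2)*(g + 1)*(g^2 - g - 12) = (g - 4)*(g - 3)*(g - 2)*(g + 1)*(g + 3)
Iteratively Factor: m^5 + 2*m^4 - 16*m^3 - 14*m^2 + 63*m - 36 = (m - 1)*(m^4 + 3*m^3 - 13*m^2 - 27*m + 36) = (m - 1)*(m + 3)*(m^3 - 13*m + 12) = (m - 1)*(m + 3)*(m + 4)*(m^2 - 4*m + 3) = (m - 3)*(m - 1)*(m + 3)*(m + 4)*(m - 1)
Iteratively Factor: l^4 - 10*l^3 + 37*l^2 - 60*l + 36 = (l - 3)*(l^3 - 7*l^2 + 16*l - 12) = (l - 3)*(l - 2)*(l^2 - 5*l + 6) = (l - 3)*(l - 2)^2*(l - 3)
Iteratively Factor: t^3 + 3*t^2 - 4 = (t + 2)*(t^2 + t - 2) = (t + 2)^2*(t - 1)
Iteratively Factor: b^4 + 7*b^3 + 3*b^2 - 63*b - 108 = (b + 3)*(b^3 + 4*b^2 - 9*b - 36) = (b + 3)^2*(b^2 + b - 12) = (b + 3)^2*(b + 4)*(b - 3)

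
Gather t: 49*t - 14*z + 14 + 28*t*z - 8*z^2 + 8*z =t*(28*z + 49) - 8*z^2 - 6*z + 14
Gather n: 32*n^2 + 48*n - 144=32*n^2 + 48*n - 144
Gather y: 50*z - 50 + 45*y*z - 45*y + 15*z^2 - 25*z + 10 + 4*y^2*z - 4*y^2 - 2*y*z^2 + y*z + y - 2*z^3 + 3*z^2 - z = y^2*(4*z - 4) + y*(-2*z^2 + 46*z - 44) - 2*z^3 + 18*z^2 + 24*z - 40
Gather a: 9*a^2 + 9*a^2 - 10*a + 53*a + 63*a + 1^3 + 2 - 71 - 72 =18*a^2 + 106*a - 140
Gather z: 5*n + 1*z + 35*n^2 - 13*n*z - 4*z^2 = 35*n^2 + 5*n - 4*z^2 + z*(1 - 13*n)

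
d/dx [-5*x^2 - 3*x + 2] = -10*x - 3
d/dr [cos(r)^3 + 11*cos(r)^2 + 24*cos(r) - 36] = (3*sin(r)^2 - 22*cos(r) - 27)*sin(r)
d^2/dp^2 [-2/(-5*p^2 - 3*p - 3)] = 4*(-25*p^2 - 15*p + (10*p + 3)^2 - 15)/(5*p^2 + 3*p + 3)^3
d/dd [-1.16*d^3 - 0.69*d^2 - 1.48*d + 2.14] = -3.48*d^2 - 1.38*d - 1.48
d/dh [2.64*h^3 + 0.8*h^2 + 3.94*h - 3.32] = 7.92*h^2 + 1.6*h + 3.94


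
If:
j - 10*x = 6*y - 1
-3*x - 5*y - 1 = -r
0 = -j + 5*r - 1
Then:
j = -32*y - 11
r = -32*y/5 - 2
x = -19*y/5 - 1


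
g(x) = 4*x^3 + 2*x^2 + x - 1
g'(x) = 12*x^2 + 4*x + 1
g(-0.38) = -1.31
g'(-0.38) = 1.21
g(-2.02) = -27.83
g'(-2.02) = 41.88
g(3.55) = 206.71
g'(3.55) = 166.43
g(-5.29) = -542.47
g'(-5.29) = 315.65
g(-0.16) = -1.13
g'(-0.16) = 0.67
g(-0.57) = -1.66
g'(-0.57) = 2.62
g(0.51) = 0.56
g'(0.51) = 6.16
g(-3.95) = -220.26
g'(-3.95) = 172.43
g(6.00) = 941.00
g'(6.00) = 457.00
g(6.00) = 941.00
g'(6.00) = 457.00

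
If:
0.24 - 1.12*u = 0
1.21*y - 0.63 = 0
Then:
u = 0.21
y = 0.52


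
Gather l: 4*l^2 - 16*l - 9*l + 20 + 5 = 4*l^2 - 25*l + 25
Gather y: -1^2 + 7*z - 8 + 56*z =63*z - 9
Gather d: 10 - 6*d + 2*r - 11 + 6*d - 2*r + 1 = 0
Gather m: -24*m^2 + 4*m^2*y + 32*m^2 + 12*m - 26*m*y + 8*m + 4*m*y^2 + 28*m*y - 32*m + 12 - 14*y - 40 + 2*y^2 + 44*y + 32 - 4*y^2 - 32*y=m^2*(4*y + 8) + m*(4*y^2 + 2*y - 12) - 2*y^2 - 2*y + 4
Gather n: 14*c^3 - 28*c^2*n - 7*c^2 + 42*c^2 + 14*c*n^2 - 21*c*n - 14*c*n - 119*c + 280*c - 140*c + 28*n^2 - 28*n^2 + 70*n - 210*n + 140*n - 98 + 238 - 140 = 14*c^3 + 35*c^2 + 14*c*n^2 + 21*c + n*(-28*c^2 - 35*c)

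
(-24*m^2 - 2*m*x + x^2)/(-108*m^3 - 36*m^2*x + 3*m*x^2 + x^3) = (4*m + x)/(18*m^2 + 9*m*x + x^2)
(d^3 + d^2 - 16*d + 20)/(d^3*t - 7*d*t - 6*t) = (-d^3 - d^2 + 16*d - 20)/(t*(-d^3 + 7*d + 6))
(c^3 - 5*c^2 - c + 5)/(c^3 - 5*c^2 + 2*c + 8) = (c^2 - 6*c + 5)/(c^2 - 6*c + 8)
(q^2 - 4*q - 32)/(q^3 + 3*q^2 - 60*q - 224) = 1/(q + 7)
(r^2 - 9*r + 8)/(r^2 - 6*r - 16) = (r - 1)/(r + 2)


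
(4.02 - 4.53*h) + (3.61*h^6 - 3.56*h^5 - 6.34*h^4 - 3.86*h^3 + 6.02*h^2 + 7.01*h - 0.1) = 3.61*h^6 - 3.56*h^5 - 6.34*h^4 - 3.86*h^3 + 6.02*h^2 + 2.48*h + 3.92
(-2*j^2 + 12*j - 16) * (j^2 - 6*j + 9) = -2*j^4 + 24*j^3 - 106*j^2 + 204*j - 144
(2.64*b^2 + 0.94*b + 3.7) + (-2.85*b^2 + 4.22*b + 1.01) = -0.21*b^2 + 5.16*b + 4.71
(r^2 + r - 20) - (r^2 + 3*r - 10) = -2*r - 10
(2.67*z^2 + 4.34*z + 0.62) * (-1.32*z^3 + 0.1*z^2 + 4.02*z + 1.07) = -3.5244*z^5 - 5.4618*z^4 + 10.349*z^3 + 20.3657*z^2 + 7.1362*z + 0.6634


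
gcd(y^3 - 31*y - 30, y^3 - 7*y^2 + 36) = y - 6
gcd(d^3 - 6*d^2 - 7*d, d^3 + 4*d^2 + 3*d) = d^2 + d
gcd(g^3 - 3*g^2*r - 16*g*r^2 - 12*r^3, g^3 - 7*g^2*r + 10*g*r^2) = 1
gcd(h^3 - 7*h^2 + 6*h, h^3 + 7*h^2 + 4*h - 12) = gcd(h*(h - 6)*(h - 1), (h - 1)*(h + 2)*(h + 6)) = h - 1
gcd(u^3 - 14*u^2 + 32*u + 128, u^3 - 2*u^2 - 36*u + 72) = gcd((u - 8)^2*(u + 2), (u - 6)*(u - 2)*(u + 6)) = 1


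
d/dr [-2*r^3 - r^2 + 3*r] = -6*r^2 - 2*r + 3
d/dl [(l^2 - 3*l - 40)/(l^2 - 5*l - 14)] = 2*(-l^2 + 26*l - 79)/(l^4 - 10*l^3 - 3*l^2 + 140*l + 196)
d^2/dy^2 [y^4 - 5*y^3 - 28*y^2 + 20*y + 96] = 12*y^2 - 30*y - 56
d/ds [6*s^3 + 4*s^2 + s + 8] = 18*s^2 + 8*s + 1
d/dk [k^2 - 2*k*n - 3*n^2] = 2*k - 2*n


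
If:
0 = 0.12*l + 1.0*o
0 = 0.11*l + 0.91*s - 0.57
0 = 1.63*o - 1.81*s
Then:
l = 48.89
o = -5.87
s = -5.28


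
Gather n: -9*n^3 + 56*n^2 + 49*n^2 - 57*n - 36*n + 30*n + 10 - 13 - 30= -9*n^3 + 105*n^2 - 63*n - 33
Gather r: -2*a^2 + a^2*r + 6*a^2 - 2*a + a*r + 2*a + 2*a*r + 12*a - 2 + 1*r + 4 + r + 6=4*a^2 + 12*a + r*(a^2 + 3*a + 2) + 8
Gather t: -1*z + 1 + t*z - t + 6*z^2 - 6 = t*(z - 1) + 6*z^2 - z - 5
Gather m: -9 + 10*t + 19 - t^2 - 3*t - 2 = -t^2 + 7*t + 8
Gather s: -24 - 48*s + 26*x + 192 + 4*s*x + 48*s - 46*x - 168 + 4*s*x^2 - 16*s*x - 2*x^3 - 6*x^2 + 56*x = s*(4*x^2 - 12*x) - 2*x^3 - 6*x^2 + 36*x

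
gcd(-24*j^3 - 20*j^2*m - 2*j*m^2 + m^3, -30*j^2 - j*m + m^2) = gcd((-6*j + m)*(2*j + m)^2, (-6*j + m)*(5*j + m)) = 6*j - m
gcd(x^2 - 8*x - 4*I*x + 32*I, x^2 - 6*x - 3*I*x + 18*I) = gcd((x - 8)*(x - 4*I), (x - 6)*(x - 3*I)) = 1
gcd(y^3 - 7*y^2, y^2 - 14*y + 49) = y - 7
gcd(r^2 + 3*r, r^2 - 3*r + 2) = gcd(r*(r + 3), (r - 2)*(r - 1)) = 1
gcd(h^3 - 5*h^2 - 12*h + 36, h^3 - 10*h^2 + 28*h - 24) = h^2 - 8*h + 12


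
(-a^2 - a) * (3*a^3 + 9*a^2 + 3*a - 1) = -3*a^5 - 12*a^4 - 12*a^3 - 2*a^2 + a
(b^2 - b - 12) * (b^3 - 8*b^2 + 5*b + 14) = b^5 - 9*b^4 + b^3 + 105*b^2 - 74*b - 168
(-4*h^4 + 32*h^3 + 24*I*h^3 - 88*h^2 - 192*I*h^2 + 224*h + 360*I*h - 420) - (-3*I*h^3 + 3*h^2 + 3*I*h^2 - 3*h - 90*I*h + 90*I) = -4*h^4 + 32*h^3 + 27*I*h^3 - 91*h^2 - 195*I*h^2 + 227*h + 450*I*h - 420 - 90*I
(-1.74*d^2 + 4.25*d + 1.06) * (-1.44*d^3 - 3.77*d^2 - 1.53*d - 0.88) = 2.5056*d^5 + 0.4398*d^4 - 14.8867*d^3 - 8.9675*d^2 - 5.3618*d - 0.9328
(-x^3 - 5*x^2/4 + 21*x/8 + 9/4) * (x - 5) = -x^4 + 15*x^3/4 + 71*x^2/8 - 87*x/8 - 45/4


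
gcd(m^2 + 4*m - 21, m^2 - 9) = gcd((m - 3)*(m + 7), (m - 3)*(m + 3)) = m - 3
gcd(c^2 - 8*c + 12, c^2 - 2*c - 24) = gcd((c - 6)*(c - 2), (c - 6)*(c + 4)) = c - 6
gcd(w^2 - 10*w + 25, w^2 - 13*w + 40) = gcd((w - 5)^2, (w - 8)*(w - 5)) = w - 5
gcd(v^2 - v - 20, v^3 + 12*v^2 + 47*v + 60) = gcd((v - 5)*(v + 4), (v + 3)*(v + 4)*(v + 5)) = v + 4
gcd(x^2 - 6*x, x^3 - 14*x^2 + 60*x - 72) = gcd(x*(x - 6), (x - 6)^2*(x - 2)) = x - 6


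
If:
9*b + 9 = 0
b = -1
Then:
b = -1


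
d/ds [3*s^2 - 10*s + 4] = 6*s - 10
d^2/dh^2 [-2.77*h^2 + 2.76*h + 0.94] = -5.54000000000000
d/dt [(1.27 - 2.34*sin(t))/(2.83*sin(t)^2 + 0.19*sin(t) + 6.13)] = (6.6222*sin(t)^2 - 7.1882*sin(t) - 14.5855)*cos(t)/(8.0089*sin(t)^4 + 1.0754*sin(t)^3 + 34.7319*sin(t)^2 + 2.3294*sin(t) + 37.5769)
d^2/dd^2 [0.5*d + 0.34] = 0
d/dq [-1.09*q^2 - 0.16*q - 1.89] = -2.18*q - 0.16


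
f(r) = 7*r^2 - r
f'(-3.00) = -43.00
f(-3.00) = 66.00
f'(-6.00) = -85.00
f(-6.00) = 258.00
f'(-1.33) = -19.62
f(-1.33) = 13.71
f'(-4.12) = -58.68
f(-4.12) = 122.94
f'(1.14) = 14.96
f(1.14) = 7.96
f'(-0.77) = -11.78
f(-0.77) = 4.92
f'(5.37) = 74.18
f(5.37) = 196.49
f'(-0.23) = -4.22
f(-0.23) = 0.60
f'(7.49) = 103.86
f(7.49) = 385.21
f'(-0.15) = -3.10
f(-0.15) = 0.31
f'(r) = 14*r - 1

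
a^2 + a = a*(a + 1)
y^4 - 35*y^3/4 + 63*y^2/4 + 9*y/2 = y*(y - 6)*(y - 3)*(y + 1/4)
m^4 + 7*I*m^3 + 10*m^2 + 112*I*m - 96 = (m - 4*I)*(m + I)*(m + 4*I)*(m + 6*I)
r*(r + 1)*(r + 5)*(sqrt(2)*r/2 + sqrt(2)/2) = sqrt(2)*r^4/2 + 7*sqrt(2)*r^3/2 + 11*sqrt(2)*r^2/2 + 5*sqrt(2)*r/2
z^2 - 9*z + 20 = (z - 5)*(z - 4)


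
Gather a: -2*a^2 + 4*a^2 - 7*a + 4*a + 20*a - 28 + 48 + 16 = 2*a^2 + 17*a + 36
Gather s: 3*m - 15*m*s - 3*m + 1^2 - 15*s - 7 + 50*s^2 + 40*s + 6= 50*s^2 + s*(25 - 15*m)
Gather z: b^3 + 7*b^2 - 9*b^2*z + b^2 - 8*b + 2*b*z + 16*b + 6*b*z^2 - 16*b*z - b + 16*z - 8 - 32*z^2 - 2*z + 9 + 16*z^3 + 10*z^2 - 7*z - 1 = b^3 + 8*b^2 + 7*b + 16*z^3 + z^2*(6*b - 22) + z*(-9*b^2 - 14*b + 7)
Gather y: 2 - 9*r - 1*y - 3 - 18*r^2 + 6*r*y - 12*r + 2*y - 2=-18*r^2 - 21*r + y*(6*r + 1) - 3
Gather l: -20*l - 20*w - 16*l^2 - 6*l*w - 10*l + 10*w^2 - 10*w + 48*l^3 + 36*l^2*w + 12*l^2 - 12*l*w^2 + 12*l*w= 48*l^3 + l^2*(36*w - 4) + l*(-12*w^2 + 6*w - 30) + 10*w^2 - 30*w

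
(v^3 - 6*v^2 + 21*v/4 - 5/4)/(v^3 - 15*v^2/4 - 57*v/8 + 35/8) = 2*(2*v - 1)/(4*v + 7)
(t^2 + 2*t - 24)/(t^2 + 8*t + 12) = (t - 4)/(t + 2)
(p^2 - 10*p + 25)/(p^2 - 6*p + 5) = (p - 5)/(p - 1)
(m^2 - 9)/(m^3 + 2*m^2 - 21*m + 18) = (m + 3)/(m^2 + 5*m - 6)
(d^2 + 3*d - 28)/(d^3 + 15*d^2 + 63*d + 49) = (d - 4)/(d^2 + 8*d + 7)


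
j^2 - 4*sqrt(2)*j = j*(j - 4*sqrt(2))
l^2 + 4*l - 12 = (l - 2)*(l + 6)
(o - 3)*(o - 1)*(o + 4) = o^3 - 13*o + 12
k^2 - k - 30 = (k - 6)*(k + 5)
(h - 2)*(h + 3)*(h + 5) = h^3 + 6*h^2 - h - 30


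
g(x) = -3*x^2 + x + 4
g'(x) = 1 - 6*x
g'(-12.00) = 73.00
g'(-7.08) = 43.48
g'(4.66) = -26.96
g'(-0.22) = 2.32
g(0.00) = 4.00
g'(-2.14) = 13.84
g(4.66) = -56.49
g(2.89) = -18.17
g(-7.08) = -153.46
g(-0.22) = 3.63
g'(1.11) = -5.66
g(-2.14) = -11.88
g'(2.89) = -16.34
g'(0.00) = 1.00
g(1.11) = 1.41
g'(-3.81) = 23.86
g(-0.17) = 3.74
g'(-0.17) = 2.02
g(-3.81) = -43.36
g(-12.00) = -440.00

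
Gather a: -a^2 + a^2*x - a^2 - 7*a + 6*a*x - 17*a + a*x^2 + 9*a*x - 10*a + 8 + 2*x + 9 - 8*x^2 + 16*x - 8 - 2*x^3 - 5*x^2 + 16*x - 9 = a^2*(x - 2) + a*(x^2 + 15*x - 34) - 2*x^3 - 13*x^2 + 34*x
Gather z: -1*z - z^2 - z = -z^2 - 2*z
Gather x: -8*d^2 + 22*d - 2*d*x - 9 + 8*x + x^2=-8*d^2 + 22*d + x^2 + x*(8 - 2*d) - 9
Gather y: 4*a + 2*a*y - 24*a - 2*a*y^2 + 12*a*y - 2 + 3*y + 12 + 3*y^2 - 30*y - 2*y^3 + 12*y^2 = -20*a - 2*y^3 + y^2*(15 - 2*a) + y*(14*a - 27) + 10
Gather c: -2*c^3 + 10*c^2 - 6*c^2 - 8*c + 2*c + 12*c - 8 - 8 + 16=-2*c^3 + 4*c^2 + 6*c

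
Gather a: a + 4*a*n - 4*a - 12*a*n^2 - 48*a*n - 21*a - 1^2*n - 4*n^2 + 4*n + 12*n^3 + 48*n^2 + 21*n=a*(-12*n^2 - 44*n - 24) + 12*n^3 + 44*n^2 + 24*n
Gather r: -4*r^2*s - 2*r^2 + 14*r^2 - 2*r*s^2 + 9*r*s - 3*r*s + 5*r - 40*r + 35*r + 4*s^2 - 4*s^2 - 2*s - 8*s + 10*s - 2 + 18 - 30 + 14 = r^2*(12 - 4*s) + r*(-2*s^2 + 6*s)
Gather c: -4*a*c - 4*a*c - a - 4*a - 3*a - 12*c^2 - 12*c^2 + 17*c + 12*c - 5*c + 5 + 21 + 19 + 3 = -8*a - 24*c^2 + c*(24 - 8*a) + 48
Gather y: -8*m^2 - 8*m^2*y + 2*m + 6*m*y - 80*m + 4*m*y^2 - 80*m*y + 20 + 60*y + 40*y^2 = -8*m^2 - 78*m + y^2*(4*m + 40) + y*(-8*m^2 - 74*m + 60) + 20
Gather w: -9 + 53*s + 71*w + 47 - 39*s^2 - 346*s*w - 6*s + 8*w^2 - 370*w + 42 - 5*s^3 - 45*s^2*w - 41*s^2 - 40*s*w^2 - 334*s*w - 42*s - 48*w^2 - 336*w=-5*s^3 - 80*s^2 + 5*s + w^2*(-40*s - 40) + w*(-45*s^2 - 680*s - 635) + 80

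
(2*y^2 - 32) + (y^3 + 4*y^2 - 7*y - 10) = y^3 + 6*y^2 - 7*y - 42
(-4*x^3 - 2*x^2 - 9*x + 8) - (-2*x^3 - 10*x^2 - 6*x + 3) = -2*x^3 + 8*x^2 - 3*x + 5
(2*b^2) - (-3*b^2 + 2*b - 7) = 5*b^2 - 2*b + 7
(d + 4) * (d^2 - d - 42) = d^3 + 3*d^2 - 46*d - 168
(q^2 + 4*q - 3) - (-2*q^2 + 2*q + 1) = 3*q^2 + 2*q - 4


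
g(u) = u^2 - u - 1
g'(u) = 2*u - 1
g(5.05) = 19.45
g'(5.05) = 9.10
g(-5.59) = 35.84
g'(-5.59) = -12.18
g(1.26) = -0.67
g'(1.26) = 1.52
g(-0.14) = -0.84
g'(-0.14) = -1.28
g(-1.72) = 3.68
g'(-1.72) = -4.44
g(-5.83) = 38.82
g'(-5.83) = -12.66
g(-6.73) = 51.02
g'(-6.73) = -14.46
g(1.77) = 0.36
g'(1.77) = 2.54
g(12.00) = 131.00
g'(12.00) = 23.00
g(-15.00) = 239.00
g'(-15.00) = -31.00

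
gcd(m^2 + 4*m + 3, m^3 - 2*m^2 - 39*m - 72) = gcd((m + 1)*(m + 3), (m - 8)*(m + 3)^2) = m + 3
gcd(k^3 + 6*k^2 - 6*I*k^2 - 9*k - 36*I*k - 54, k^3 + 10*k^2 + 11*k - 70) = 1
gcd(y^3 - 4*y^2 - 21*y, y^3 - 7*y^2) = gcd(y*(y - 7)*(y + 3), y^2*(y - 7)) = y^2 - 7*y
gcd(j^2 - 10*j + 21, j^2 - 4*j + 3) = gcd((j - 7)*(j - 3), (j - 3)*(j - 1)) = j - 3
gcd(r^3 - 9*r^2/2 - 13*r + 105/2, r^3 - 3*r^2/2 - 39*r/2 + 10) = r - 5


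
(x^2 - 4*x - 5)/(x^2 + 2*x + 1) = (x - 5)/(x + 1)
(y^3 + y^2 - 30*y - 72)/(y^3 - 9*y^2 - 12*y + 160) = (y^2 - 3*y - 18)/(y^2 - 13*y + 40)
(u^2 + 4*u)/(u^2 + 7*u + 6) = u*(u + 4)/(u^2 + 7*u + 6)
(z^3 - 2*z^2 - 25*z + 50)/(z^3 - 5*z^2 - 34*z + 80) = (z - 5)/(z - 8)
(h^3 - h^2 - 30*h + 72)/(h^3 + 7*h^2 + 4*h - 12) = (h^2 - 7*h + 12)/(h^2 + h - 2)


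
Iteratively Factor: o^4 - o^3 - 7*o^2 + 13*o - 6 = (o + 3)*(o^3 - 4*o^2 + 5*o - 2) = (o - 1)*(o + 3)*(o^2 - 3*o + 2) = (o - 1)^2*(o + 3)*(o - 2)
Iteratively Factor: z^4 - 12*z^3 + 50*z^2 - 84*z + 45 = (z - 1)*(z^3 - 11*z^2 + 39*z - 45) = (z - 3)*(z - 1)*(z^2 - 8*z + 15) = (z - 3)^2*(z - 1)*(z - 5)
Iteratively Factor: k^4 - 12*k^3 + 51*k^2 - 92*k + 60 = (k - 2)*(k^3 - 10*k^2 + 31*k - 30) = (k - 2)^2*(k^2 - 8*k + 15) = (k - 5)*(k - 2)^2*(k - 3)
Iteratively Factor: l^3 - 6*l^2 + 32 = (l - 4)*(l^2 - 2*l - 8) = (l - 4)*(l + 2)*(l - 4)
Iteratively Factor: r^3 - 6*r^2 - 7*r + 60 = (r + 3)*(r^2 - 9*r + 20) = (r - 4)*(r + 3)*(r - 5)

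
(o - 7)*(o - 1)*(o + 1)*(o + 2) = o^4 - 5*o^3 - 15*o^2 + 5*o + 14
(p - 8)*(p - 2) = p^2 - 10*p + 16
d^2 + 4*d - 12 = (d - 2)*(d + 6)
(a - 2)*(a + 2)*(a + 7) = a^3 + 7*a^2 - 4*a - 28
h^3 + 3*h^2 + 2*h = h*(h + 1)*(h + 2)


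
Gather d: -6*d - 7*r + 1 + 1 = -6*d - 7*r + 2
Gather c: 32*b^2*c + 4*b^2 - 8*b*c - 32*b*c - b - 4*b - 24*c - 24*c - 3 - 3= 4*b^2 - 5*b + c*(32*b^2 - 40*b - 48) - 6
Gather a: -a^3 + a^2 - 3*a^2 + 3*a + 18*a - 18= -a^3 - 2*a^2 + 21*a - 18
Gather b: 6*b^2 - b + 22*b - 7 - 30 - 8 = 6*b^2 + 21*b - 45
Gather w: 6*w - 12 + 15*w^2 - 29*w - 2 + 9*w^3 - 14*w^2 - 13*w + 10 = 9*w^3 + w^2 - 36*w - 4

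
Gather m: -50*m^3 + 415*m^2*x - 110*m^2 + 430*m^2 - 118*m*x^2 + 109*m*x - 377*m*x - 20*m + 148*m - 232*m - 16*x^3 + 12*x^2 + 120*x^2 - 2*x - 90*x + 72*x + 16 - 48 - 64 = -50*m^3 + m^2*(415*x + 320) + m*(-118*x^2 - 268*x - 104) - 16*x^3 + 132*x^2 - 20*x - 96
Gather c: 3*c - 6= 3*c - 6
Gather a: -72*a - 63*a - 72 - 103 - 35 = -135*a - 210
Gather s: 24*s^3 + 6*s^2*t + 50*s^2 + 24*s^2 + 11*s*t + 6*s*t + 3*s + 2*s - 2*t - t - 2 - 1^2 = 24*s^3 + s^2*(6*t + 74) + s*(17*t + 5) - 3*t - 3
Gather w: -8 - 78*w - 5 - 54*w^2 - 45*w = -54*w^2 - 123*w - 13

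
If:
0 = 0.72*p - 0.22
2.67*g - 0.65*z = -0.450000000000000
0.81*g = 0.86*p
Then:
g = 0.32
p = 0.31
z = 2.02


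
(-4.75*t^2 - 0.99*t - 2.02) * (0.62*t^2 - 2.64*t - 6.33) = -2.945*t^4 + 11.9262*t^3 + 31.4287*t^2 + 11.5995*t + 12.7866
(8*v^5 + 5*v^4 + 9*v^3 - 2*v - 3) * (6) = 48*v^5 + 30*v^4 + 54*v^3 - 12*v - 18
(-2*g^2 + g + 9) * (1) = -2*g^2 + g + 9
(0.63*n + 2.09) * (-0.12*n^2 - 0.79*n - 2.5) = -0.0756*n^3 - 0.7485*n^2 - 3.2261*n - 5.225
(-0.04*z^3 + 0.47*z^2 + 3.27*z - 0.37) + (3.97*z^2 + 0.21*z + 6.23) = -0.04*z^3 + 4.44*z^2 + 3.48*z + 5.86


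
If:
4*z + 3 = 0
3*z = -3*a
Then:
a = 3/4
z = -3/4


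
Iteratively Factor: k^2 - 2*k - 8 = (k - 4)*(k + 2)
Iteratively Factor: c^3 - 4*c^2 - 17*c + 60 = (c + 4)*(c^2 - 8*c + 15) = (c - 5)*(c + 4)*(c - 3)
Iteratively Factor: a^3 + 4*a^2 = (a)*(a^2 + 4*a) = a*(a + 4)*(a)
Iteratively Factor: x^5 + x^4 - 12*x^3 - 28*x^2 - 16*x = (x + 2)*(x^4 - x^3 - 10*x^2 - 8*x) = (x + 2)^2*(x^3 - 3*x^2 - 4*x) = (x - 4)*(x + 2)^2*(x^2 + x) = x*(x - 4)*(x + 2)^2*(x + 1)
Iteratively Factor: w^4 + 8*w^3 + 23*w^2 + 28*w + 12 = (w + 3)*(w^3 + 5*w^2 + 8*w + 4) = (w + 2)*(w + 3)*(w^2 + 3*w + 2) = (w + 1)*(w + 2)*(w + 3)*(w + 2)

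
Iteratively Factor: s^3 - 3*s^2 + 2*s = (s - 2)*(s^2 - s) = s*(s - 2)*(s - 1)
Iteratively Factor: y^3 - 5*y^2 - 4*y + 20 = (y - 2)*(y^2 - 3*y - 10) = (y - 2)*(y + 2)*(y - 5)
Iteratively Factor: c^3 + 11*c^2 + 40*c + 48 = (c + 4)*(c^2 + 7*c + 12) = (c + 4)^2*(c + 3)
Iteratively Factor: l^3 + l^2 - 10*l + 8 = (l - 2)*(l^2 + 3*l - 4) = (l - 2)*(l + 4)*(l - 1)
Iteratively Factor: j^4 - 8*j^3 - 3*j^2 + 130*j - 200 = (j - 5)*(j^3 - 3*j^2 - 18*j + 40) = (j - 5)*(j + 4)*(j^2 - 7*j + 10) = (j - 5)*(j - 2)*(j + 4)*(j - 5)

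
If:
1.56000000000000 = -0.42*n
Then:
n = -3.71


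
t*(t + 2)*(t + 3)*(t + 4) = t^4 + 9*t^3 + 26*t^2 + 24*t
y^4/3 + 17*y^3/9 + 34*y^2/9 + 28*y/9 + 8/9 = (y/3 + 1/3)*(y + 2/3)*(y + 2)^2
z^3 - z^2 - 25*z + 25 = (z - 5)*(z - 1)*(z + 5)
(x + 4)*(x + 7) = x^2 + 11*x + 28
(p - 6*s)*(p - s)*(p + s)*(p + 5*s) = p^4 - p^3*s - 31*p^2*s^2 + p*s^3 + 30*s^4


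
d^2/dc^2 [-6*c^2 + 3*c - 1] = -12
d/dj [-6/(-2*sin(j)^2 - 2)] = -12*sin(2*j)/(cos(2*j) - 3)^2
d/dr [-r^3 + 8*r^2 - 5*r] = -3*r^2 + 16*r - 5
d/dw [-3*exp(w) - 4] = -3*exp(w)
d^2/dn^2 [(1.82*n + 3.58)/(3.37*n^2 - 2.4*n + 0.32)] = ((1.82*n + 3.58)*(6.74*n - 2.4)*(13.48*n - 4.8) - (36.8004*n + 15.3932)*(3.37*n^2 - 2.4*n + 0.32))/(3.37*n^2 - 2.4*n + 0.32)^3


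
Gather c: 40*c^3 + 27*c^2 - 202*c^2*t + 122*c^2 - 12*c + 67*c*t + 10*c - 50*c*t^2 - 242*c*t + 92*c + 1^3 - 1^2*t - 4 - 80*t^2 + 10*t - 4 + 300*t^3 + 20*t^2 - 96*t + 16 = 40*c^3 + c^2*(149 - 202*t) + c*(-50*t^2 - 175*t + 90) + 300*t^3 - 60*t^2 - 87*t + 9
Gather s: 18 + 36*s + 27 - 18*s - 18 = 18*s + 27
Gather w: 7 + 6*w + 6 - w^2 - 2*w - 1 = -w^2 + 4*w + 12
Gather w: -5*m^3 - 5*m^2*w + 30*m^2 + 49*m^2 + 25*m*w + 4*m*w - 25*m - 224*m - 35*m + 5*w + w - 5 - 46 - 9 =-5*m^3 + 79*m^2 - 284*m + w*(-5*m^2 + 29*m + 6) - 60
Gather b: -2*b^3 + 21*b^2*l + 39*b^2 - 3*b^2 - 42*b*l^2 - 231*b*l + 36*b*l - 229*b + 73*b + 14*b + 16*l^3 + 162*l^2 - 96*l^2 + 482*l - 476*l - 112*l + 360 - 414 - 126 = -2*b^3 + b^2*(21*l + 36) + b*(-42*l^2 - 195*l - 142) + 16*l^3 + 66*l^2 - 106*l - 180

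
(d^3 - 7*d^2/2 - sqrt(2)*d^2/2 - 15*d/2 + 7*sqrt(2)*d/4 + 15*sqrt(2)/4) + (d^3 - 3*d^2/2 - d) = 2*d^3 - 5*d^2 - sqrt(2)*d^2/2 - 17*d/2 + 7*sqrt(2)*d/4 + 15*sqrt(2)/4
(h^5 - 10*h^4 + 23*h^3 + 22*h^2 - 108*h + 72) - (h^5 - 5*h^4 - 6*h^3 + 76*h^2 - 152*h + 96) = -5*h^4 + 29*h^3 - 54*h^2 + 44*h - 24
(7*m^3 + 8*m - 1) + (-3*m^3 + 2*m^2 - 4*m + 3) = 4*m^3 + 2*m^2 + 4*m + 2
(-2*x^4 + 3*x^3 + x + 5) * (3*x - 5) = -6*x^5 + 19*x^4 - 15*x^3 + 3*x^2 + 10*x - 25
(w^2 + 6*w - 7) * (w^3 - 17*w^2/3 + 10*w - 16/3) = w^5 + w^4/3 - 31*w^3 + 283*w^2/3 - 102*w + 112/3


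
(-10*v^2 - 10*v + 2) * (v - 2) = -10*v^3 + 10*v^2 + 22*v - 4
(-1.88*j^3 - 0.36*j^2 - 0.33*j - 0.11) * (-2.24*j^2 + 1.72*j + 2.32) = 4.2112*j^5 - 2.4272*j^4 - 4.2416*j^3 - 1.1564*j^2 - 0.9548*j - 0.2552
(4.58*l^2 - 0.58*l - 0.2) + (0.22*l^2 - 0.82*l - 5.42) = 4.8*l^2 - 1.4*l - 5.62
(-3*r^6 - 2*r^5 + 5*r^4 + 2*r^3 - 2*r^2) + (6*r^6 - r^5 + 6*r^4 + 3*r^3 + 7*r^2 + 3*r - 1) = 3*r^6 - 3*r^5 + 11*r^4 + 5*r^3 + 5*r^2 + 3*r - 1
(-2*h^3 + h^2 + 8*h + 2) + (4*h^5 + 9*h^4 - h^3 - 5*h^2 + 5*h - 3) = 4*h^5 + 9*h^4 - 3*h^3 - 4*h^2 + 13*h - 1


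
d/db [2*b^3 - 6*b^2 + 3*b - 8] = 6*b^2 - 12*b + 3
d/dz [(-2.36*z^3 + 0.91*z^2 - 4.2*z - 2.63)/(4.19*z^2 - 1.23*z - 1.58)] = (-9.8884*z^4 + 5.8056*z^3 + 27.6651*z^2 + 19.1638*z + 3.4011)/(17.5561*z^4 - 10.3074*z^3 - 11.7275*z^2 + 3.8868*z + 2.4964)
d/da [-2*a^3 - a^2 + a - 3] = -6*a^2 - 2*a + 1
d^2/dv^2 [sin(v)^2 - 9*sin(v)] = 9*sin(v) + 2*cos(2*v)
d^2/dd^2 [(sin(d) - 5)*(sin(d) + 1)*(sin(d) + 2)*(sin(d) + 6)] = -16*sin(d)^4 - 36*sin(d)^3 + 112*sin(d)^2 + 112*sin(d) - 50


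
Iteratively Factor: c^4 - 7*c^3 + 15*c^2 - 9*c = (c - 3)*(c^3 - 4*c^2 + 3*c) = (c - 3)*(c - 1)*(c^2 - 3*c) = c*(c - 3)*(c - 1)*(c - 3)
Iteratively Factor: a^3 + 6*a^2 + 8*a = (a + 4)*(a^2 + 2*a) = a*(a + 4)*(a + 2)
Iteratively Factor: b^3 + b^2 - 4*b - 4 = (b + 1)*(b^2 - 4) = (b + 1)*(b + 2)*(b - 2)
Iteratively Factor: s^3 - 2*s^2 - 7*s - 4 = (s - 4)*(s^2 + 2*s + 1) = (s - 4)*(s + 1)*(s + 1)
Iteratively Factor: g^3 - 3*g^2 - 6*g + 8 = (g - 4)*(g^2 + g - 2) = (g - 4)*(g - 1)*(g + 2)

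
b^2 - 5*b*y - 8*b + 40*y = (b - 8)*(b - 5*y)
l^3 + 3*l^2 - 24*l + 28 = (l - 2)^2*(l + 7)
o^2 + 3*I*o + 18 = (o - 3*I)*(o + 6*I)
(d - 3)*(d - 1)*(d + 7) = d^3 + 3*d^2 - 25*d + 21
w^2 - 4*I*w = w*(w - 4*I)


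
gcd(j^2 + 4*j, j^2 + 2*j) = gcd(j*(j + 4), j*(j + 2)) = j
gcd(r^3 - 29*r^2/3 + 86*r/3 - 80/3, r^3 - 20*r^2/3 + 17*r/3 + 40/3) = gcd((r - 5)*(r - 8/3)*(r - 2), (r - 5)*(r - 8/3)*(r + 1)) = r^2 - 23*r/3 + 40/3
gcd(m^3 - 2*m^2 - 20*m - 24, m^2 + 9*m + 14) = m + 2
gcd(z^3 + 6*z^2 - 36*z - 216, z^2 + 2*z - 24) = z + 6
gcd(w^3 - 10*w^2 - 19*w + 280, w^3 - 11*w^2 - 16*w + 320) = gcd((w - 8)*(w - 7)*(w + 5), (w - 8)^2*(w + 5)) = w^2 - 3*w - 40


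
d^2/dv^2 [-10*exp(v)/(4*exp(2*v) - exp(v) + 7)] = 10*(-2*(8*exp(v) - 1)^2*exp(2*v) + (32*exp(v) - 3)*(4*exp(2*v) - exp(v) + 7)*exp(v) - (4*exp(2*v) - exp(v) + 7)^2)*exp(v)/(4*exp(2*v) - exp(v) + 7)^3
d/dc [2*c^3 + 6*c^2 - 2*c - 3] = 6*c^2 + 12*c - 2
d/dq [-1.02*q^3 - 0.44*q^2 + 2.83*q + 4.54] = -3.06*q^2 - 0.88*q + 2.83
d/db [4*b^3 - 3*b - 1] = 12*b^2 - 3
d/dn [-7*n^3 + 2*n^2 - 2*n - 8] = -21*n^2 + 4*n - 2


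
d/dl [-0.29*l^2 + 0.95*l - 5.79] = 0.95 - 0.58*l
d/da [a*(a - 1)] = 2*a - 1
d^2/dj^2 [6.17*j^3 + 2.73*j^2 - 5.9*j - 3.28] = 37.02*j + 5.46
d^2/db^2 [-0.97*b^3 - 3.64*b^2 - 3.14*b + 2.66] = -5.82*b - 7.28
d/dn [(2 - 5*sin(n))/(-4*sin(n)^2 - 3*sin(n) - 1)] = (-20*sin(n)^2 + 16*sin(n) + 11)*cos(n)/(4*sin(n)^2 + 3*sin(n) + 1)^2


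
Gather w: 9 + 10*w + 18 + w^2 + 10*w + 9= w^2 + 20*w + 36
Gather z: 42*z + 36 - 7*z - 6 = 35*z + 30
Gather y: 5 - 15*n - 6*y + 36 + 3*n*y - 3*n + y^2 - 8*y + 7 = -18*n + y^2 + y*(3*n - 14) + 48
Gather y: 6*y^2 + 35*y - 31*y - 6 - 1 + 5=6*y^2 + 4*y - 2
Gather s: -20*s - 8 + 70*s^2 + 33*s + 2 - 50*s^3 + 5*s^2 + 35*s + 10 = -50*s^3 + 75*s^2 + 48*s + 4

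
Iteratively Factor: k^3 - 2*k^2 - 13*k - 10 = (k + 1)*(k^2 - 3*k - 10) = (k - 5)*(k + 1)*(k + 2)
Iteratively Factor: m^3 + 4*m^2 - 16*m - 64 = (m - 4)*(m^2 + 8*m + 16) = (m - 4)*(m + 4)*(m + 4)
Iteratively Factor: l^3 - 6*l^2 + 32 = (l + 2)*(l^2 - 8*l + 16) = (l - 4)*(l + 2)*(l - 4)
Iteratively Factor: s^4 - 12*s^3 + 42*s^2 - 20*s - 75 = (s - 3)*(s^3 - 9*s^2 + 15*s + 25) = (s - 5)*(s - 3)*(s^2 - 4*s - 5) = (s - 5)*(s - 3)*(s + 1)*(s - 5)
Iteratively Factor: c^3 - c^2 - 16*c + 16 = (c - 1)*(c^2 - 16) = (c - 1)*(c + 4)*(c - 4)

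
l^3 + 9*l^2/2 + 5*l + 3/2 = (l + 1/2)*(l + 1)*(l + 3)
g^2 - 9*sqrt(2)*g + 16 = (g - 8*sqrt(2))*(g - sqrt(2))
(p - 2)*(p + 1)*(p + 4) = p^3 + 3*p^2 - 6*p - 8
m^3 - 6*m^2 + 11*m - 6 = (m - 3)*(m - 2)*(m - 1)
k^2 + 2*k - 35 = (k - 5)*(k + 7)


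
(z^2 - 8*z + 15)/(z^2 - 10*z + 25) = (z - 3)/(z - 5)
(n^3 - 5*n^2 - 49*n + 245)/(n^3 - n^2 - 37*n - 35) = (n^2 + 2*n - 35)/(n^2 + 6*n + 5)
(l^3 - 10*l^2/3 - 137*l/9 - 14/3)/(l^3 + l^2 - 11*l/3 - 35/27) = 3*(l - 6)/(3*l - 5)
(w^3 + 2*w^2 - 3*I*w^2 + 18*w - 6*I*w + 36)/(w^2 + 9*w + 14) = (w^2 - 3*I*w + 18)/(w + 7)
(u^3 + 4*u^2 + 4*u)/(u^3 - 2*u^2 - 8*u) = (u + 2)/(u - 4)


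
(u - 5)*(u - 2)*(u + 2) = u^3 - 5*u^2 - 4*u + 20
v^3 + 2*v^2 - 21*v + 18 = (v - 3)*(v - 1)*(v + 6)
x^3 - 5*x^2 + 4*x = x*(x - 4)*(x - 1)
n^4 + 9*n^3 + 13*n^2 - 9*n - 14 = (n - 1)*(n + 1)*(n + 2)*(n + 7)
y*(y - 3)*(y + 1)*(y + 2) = y^4 - 7*y^2 - 6*y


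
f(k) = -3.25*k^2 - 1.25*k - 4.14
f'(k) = -6.5*k - 1.25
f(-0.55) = -4.44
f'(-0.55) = 2.32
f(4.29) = -69.32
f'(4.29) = -29.14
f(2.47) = -27.06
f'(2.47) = -17.30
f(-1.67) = -11.12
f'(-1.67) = 9.60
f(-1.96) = -14.18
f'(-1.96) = 11.49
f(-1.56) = -10.10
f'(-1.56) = 8.89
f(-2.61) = -23.02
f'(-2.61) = 15.72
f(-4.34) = -59.93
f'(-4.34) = 26.96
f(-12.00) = -457.14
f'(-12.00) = 76.75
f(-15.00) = -716.64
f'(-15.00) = 96.25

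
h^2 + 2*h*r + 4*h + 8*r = (h + 4)*(h + 2*r)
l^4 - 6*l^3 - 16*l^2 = l^2*(l - 8)*(l + 2)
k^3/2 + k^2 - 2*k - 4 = (k/2 + 1)*(k - 2)*(k + 2)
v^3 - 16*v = v*(v - 4)*(v + 4)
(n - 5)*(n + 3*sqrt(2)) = n^2 - 5*n + 3*sqrt(2)*n - 15*sqrt(2)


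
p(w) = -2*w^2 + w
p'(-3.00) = 13.00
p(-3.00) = -21.00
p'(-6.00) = 25.00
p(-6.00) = -78.00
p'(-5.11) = 21.44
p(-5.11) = -57.33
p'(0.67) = -1.68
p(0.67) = -0.23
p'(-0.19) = 1.76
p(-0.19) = -0.26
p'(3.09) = -11.36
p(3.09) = -16.01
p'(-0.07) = 1.28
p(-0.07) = -0.08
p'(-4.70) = 19.80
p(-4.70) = -48.88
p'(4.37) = -16.48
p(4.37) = -33.82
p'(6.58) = -25.32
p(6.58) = -80.01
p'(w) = 1 - 4*w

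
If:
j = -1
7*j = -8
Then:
No Solution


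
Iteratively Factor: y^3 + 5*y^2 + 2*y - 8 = (y + 2)*(y^2 + 3*y - 4) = (y + 2)*(y + 4)*(y - 1)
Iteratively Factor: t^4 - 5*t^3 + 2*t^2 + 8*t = (t)*(t^3 - 5*t^2 + 2*t + 8) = t*(t - 4)*(t^2 - t - 2) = t*(t - 4)*(t + 1)*(t - 2)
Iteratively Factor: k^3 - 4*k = (k + 2)*(k^2 - 2*k) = k*(k + 2)*(k - 2)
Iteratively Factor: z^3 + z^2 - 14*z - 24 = (z - 4)*(z^2 + 5*z + 6) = (z - 4)*(z + 3)*(z + 2)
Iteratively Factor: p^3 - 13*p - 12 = (p + 1)*(p^2 - p - 12) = (p - 4)*(p + 1)*(p + 3)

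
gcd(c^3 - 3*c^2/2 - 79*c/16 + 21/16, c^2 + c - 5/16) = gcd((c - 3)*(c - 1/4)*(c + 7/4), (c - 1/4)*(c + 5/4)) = c - 1/4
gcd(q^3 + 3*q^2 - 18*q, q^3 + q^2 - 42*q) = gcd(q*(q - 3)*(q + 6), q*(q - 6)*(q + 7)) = q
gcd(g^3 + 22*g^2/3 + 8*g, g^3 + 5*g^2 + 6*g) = g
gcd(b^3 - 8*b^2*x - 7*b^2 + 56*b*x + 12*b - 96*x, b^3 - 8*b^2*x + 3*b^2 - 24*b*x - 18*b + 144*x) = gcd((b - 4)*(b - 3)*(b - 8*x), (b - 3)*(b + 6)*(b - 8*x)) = -b^2 + 8*b*x + 3*b - 24*x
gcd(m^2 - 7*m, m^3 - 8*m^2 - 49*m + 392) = m - 7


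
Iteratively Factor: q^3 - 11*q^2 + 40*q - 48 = (q - 3)*(q^2 - 8*q + 16) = (q - 4)*(q - 3)*(q - 4)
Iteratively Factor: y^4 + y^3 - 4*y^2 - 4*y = (y - 2)*(y^3 + 3*y^2 + 2*y) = (y - 2)*(y + 2)*(y^2 + y) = (y - 2)*(y + 1)*(y + 2)*(y)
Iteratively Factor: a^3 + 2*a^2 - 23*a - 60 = (a + 3)*(a^2 - a - 20) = (a + 3)*(a + 4)*(a - 5)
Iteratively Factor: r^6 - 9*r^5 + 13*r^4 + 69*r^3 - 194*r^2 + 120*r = (r - 4)*(r^5 - 5*r^4 - 7*r^3 + 41*r^2 - 30*r) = (r - 4)*(r - 2)*(r^4 - 3*r^3 - 13*r^2 + 15*r) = r*(r - 4)*(r - 2)*(r^3 - 3*r^2 - 13*r + 15) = r*(r - 4)*(r - 2)*(r - 1)*(r^2 - 2*r - 15) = r*(r - 4)*(r - 2)*(r - 1)*(r + 3)*(r - 5)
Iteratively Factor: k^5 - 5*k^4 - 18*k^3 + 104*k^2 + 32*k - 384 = (k - 4)*(k^4 - k^3 - 22*k^2 + 16*k + 96) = (k - 4)*(k + 2)*(k^3 - 3*k^2 - 16*k + 48) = (k - 4)*(k - 3)*(k + 2)*(k^2 - 16) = (k - 4)^2*(k - 3)*(k + 2)*(k + 4)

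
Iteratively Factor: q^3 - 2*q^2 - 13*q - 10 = (q + 1)*(q^2 - 3*q - 10) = (q + 1)*(q + 2)*(q - 5)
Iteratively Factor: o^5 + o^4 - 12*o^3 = (o + 4)*(o^4 - 3*o^3) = (o - 3)*(o + 4)*(o^3) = o*(o - 3)*(o + 4)*(o^2) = o^2*(o - 3)*(o + 4)*(o)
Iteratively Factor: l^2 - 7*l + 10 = (l - 5)*(l - 2)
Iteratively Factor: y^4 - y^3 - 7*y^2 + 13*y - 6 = (y - 1)*(y^3 - 7*y + 6) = (y - 1)*(y + 3)*(y^2 - 3*y + 2) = (y - 1)^2*(y + 3)*(y - 2)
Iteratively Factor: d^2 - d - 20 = (d - 5)*(d + 4)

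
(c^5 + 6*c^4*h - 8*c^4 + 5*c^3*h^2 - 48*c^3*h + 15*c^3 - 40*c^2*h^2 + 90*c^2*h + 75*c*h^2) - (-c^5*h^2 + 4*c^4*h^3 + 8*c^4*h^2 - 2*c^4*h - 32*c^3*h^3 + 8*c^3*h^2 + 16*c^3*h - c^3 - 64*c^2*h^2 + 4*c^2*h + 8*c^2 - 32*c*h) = c^5*h^2 + c^5 - 4*c^4*h^3 - 8*c^4*h^2 + 8*c^4*h - 8*c^4 + 32*c^3*h^3 - 3*c^3*h^2 - 64*c^3*h + 16*c^3 + 24*c^2*h^2 + 86*c^2*h - 8*c^2 + 75*c*h^2 + 32*c*h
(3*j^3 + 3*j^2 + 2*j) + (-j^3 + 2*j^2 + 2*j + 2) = 2*j^3 + 5*j^2 + 4*j + 2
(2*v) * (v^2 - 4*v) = 2*v^3 - 8*v^2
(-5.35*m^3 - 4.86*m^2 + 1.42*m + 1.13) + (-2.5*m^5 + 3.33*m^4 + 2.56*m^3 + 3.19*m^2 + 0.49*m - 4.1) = -2.5*m^5 + 3.33*m^4 - 2.79*m^3 - 1.67*m^2 + 1.91*m - 2.97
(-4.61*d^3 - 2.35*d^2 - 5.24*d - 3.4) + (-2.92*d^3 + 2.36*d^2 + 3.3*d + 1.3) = -7.53*d^3 + 0.00999999999999979*d^2 - 1.94*d - 2.1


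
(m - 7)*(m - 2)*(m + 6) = m^3 - 3*m^2 - 40*m + 84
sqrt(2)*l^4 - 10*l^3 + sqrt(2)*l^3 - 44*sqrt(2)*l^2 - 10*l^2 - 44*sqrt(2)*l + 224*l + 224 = (l - 7*sqrt(2))*(l - 2*sqrt(2))*(l + 4*sqrt(2))*(sqrt(2)*l + sqrt(2))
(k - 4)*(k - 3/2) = k^2 - 11*k/2 + 6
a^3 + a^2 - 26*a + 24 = (a - 4)*(a - 1)*(a + 6)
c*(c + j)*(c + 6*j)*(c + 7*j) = c^4 + 14*c^3*j + 55*c^2*j^2 + 42*c*j^3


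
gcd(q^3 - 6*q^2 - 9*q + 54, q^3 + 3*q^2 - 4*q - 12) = q + 3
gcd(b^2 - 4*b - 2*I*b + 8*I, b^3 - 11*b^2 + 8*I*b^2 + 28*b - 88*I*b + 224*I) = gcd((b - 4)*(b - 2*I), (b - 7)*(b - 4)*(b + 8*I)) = b - 4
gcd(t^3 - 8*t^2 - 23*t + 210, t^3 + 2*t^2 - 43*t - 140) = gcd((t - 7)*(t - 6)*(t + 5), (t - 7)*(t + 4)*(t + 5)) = t^2 - 2*t - 35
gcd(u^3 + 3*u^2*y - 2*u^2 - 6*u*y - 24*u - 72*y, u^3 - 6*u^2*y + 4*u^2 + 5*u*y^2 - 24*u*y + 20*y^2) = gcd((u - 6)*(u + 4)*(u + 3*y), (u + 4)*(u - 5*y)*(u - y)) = u + 4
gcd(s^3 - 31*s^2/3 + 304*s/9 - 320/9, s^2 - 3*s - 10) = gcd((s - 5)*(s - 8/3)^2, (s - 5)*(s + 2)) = s - 5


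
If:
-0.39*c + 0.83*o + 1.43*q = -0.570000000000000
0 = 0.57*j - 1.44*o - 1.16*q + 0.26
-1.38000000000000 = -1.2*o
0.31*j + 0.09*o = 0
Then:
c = -1.11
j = -0.33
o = 1.15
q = -1.37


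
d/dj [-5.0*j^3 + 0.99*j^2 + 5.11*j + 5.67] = -15.0*j^2 + 1.98*j + 5.11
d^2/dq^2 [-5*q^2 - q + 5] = -10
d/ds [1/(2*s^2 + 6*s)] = (-s - 3/2)/(s^2*(s + 3)^2)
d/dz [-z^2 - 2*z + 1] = -2*z - 2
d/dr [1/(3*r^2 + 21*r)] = (-2*r - 7)/(3*r^2*(r + 7)^2)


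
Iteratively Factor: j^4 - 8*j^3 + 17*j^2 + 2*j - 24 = (j - 3)*(j^3 - 5*j^2 + 2*j + 8) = (j - 3)*(j + 1)*(j^2 - 6*j + 8) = (j - 4)*(j - 3)*(j + 1)*(j - 2)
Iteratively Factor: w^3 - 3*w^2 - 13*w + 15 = (w + 3)*(w^2 - 6*w + 5) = (w - 5)*(w + 3)*(w - 1)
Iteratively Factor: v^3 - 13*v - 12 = (v + 3)*(v^2 - 3*v - 4) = (v - 4)*(v + 3)*(v + 1)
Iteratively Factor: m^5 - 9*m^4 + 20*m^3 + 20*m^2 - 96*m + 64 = (m - 4)*(m^4 - 5*m^3 + 20*m - 16) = (m - 4)*(m - 1)*(m^3 - 4*m^2 - 4*m + 16) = (m - 4)*(m - 2)*(m - 1)*(m^2 - 2*m - 8) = (m - 4)^2*(m - 2)*(m - 1)*(m + 2)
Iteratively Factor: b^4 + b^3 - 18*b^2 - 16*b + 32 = (b + 2)*(b^3 - b^2 - 16*b + 16) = (b - 1)*(b + 2)*(b^2 - 16) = (b - 4)*(b - 1)*(b + 2)*(b + 4)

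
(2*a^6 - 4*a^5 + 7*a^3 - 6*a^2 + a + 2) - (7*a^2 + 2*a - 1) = 2*a^6 - 4*a^5 + 7*a^3 - 13*a^2 - a + 3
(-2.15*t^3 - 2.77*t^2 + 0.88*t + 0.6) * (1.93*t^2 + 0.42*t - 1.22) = -4.1495*t^5 - 6.2491*t^4 + 3.158*t^3 + 4.907*t^2 - 0.8216*t - 0.732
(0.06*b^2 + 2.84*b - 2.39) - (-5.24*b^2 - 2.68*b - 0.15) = 5.3*b^2 + 5.52*b - 2.24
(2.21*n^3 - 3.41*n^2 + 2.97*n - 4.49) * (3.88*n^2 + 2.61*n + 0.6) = 8.5748*n^5 - 7.4627*n^4 + 3.9495*n^3 - 11.7155*n^2 - 9.9369*n - 2.694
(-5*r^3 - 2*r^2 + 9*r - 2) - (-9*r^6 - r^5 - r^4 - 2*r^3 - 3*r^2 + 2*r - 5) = 9*r^6 + r^5 + r^4 - 3*r^3 + r^2 + 7*r + 3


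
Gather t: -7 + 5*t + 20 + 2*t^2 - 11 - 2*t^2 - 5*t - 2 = 0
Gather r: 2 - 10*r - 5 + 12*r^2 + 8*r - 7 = 12*r^2 - 2*r - 10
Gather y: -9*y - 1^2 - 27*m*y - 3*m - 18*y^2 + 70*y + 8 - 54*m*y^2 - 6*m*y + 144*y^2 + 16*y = -3*m + y^2*(126 - 54*m) + y*(77 - 33*m) + 7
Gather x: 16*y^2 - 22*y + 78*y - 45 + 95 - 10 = 16*y^2 + 56*y + 40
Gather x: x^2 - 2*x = x^2 - 2*x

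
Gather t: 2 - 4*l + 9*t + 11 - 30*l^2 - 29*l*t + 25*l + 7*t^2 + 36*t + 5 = -30*l^2 + 21*l + 7*t^2 + t*(45 - 29*l) + 18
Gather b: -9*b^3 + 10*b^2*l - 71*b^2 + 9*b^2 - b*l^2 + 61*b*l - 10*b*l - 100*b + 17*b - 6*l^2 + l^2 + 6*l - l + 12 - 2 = -9*b^3 + b^2*(10*l - 62) + b*(-l^2 + 51*l - 83) - 5*l^2 + 5*l + 10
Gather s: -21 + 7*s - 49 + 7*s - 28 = 14*s - 98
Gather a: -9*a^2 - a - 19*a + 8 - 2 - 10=-9*a^2 - 20*a - 4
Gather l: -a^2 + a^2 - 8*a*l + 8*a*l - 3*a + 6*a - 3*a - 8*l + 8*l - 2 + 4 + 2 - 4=0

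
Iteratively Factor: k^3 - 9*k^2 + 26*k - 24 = (k - 4)*(k^2 - 5*k + 6) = (k - 4)*(k - 2)*(k - 3)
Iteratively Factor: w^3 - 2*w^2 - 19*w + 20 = (w - 1)*(w^2 - w - 20) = (w - 1)*(w + 4)*(w - 5)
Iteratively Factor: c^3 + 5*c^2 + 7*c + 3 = (c + 1)*(c^2 + 4*c + 3) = (c + 1)^2*(c + 3)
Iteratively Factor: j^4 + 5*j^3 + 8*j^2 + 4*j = (j + 2)*(j^3 + 3*j^2 + 2*j) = (j + 1)*(j + 2)*(j^2 + 2*j) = j*(j + 1)*(j + 2)*(j + 2)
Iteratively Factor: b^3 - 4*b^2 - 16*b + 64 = (b - 4)*(b^2 - 16) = (b - 4)^2*(b + 4)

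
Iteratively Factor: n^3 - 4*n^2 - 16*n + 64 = (n + 4)*(n^2 - 8*n + 16) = (n - 4)*(n + 4)*(n - 4)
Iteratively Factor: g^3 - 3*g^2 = (g)*(g^2 - 3*g) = g*(g - 3)*(g)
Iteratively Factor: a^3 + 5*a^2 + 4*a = (a)*(a^2 + 5*a + 4) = a*(a + 4)*(a + 1)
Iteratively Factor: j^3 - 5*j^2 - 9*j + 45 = (j - 3)*(j^2 - 2*j - 15) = (j - 3)*(j + 3)*(j - 5)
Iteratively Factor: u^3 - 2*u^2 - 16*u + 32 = (u + 4)*(u^2 - 6*u + 8) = (u - 2)*(u + 4)*(u - 4)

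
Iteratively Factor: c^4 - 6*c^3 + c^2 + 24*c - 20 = (c + 2)*(c^3 - 8*c^2 + 17*c - 10) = (c - 1)*(c + 2)*(c^2 - 7*c + 10) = (c - 2)*(c - 1)*(c + 2)*(c - 5)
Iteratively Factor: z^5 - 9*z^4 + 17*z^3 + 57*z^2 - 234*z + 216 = (z - 4)*(z^4 - 5*z^3 - 3*z^2 + 45*z - 54) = (z - 4)*(z - 3)*(z^3 - 2*z^2 - 9*z + 18) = (z - 4)*(z - 3)*(z - 2)*(z^2 - 9) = (z - 4)*(z - 3)^2*(z - 2)*(z + 3)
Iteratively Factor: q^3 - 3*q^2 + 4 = (q + 1)*(q^2 - 4*q + 4) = (q - 2)*(q + 1)*(q - 2)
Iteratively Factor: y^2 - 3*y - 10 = (y - 5)*(y + 2)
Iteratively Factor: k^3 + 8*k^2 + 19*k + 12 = (k + 1)*(k^2 + 7*k + 12) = (k + 1)*(k + 4)*(k + 3)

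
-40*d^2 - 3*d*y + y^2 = (-8*d + y)*(5*d + y)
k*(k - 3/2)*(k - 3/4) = k^3 - 9*k^2/4 + 9*k/8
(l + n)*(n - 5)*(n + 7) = l*n^2 + 2*l*n - 35*l + n^3 + 2*n^2 - 35*n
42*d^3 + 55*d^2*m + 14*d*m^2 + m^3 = (d + m)*(6*d + m)*(7*d + m)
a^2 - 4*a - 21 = (a - 7)*(a + 3)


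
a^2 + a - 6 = (a - 2)*(a + 3)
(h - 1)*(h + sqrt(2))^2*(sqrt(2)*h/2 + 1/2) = sqrt(2)*h^4/2 - sqrt(2)*h^3/2 + 5*h^3/2 - 5*h^2/2 + 2*sqrt(2)*h^2 - 2*sqrt(2)*h + h - 1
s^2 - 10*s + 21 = (s - 7)*(s - 3)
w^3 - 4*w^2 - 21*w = w*(w - 7)*(w + 3)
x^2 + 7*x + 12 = (x + 3)*(x + 4)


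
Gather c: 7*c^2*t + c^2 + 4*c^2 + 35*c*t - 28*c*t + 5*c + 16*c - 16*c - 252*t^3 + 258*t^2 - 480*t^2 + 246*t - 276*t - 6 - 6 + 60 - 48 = c^2*(7*t + 5) + c*(7*t + 5) - 252*t^3 - 222*t^2 - 30*t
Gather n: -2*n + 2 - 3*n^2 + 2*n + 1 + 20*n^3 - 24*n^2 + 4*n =20*n^3 - 27*n^2 + 4*n + 3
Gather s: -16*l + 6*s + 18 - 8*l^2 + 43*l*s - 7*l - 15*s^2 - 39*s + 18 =-8*l^2 - 23*l - 15*s^2 + s*(43*l - 33) + 36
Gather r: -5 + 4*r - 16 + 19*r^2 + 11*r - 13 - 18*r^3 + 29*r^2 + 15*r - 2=-18*r^3 + 48*r^2 + 30*r - 36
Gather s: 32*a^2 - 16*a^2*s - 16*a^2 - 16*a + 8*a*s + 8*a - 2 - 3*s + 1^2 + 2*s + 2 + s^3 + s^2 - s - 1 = 16*a^2 - 8*a + s^3 + s^2 + s*(-16*a^2 + 8*a - 2)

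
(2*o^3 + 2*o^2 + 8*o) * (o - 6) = 2*o^4 - 10*o^3 - 4*o^2 - 48*o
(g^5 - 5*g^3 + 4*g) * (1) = g^5 - 5*g^3 + 4*g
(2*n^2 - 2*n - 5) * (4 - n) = -2*n^3 + 10*n^2 - 3*n - 20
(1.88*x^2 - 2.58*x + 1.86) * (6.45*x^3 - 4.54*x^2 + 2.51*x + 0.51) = 12.126*x^5 - 25.1762*x^4 + 28.429*x^3 - 13.9614*x^2 + 3.3528*x + 0.9486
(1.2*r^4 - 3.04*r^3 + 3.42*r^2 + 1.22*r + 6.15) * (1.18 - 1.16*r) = -1.392*r^5 + 4.9424*r^4 - 7.5544*r^3 + 2.6204*r^2 - 5.6944*r + 7.257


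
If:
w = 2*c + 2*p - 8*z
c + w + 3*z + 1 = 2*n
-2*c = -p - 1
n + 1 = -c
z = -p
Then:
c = 4/19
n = -23/19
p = -11/19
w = -102/19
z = 11/19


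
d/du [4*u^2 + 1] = 8*u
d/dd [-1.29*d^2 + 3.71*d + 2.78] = 3.71 - 2.58*d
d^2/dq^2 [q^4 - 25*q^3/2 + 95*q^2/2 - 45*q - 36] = 12*q^2 - 75*q + 95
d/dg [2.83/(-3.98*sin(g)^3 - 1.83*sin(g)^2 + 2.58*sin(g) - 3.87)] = (33.7902*sin(g)^2 + 10.3578*sin(g) - 7.3014)*cos(g)/(3.98*sin(g)^3 + 1.83*sin(g)^2 - 2.58*sin(g) + 3.87)^2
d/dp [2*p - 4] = 2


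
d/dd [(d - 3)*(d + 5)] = 2*d + 2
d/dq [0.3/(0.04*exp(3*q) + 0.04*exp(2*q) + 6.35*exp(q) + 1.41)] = (-0.036*exp(2*q) - 0.024*exp(q) - 1.905)*exp(q)/(0.04*exp(3*q) + 0.04*exp(2*q) + 6.35*exp(q) + 1.41)^2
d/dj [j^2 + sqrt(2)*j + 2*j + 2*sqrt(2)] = 2*j + sqrt(2) + 2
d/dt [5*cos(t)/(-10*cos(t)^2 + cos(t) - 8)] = 5*(10*sin(t)^2 - 2)*sin(t)/(10*sin(t)^2 + cos(t) - 18)^2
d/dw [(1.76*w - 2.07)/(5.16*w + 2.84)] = (80.906736*w + 44.530064)/(5.16*w + 2.84)^3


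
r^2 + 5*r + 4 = (r + 1)*(r + 4)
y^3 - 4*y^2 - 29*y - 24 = (y - 8)*(y + 1)*(y + 3)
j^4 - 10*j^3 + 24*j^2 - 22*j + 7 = (j - 7)*(j - 1)^3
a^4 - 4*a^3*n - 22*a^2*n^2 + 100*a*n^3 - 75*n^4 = (a - 5*n)*(a - 3*n)*(a - n)*(a + 5*n)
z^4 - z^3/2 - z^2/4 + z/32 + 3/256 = (z - 3/4)*(z - 1/4)*(z + 1/4)^2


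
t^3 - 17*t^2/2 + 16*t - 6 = (t - 6)*(t - 2)*(t - 1/2)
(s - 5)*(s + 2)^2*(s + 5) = s^4 + 4*s^3 - 21*s^2 - 100*s - 100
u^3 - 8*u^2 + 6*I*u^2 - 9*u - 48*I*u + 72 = (u - 8)*(u + 3*I)^2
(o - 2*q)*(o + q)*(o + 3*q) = o^3 + 2*o^2*q - 5*o*q^2 - 6*q^3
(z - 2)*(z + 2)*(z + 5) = z^3 + 5*z^2 - 4*z - 20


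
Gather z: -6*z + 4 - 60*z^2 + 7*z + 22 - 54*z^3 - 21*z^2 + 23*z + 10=-54*z^3 - 81*z^2 + 24*z + 36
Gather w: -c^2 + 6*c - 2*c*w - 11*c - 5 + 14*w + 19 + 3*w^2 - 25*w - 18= -c^2 - 5*c + 3*w^2 + w*(-2*c - 11) - 4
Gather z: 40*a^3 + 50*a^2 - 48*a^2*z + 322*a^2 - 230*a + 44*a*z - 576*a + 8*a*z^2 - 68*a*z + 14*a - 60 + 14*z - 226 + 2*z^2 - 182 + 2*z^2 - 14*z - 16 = 40*a^3 + 372*a^2 - 792*a + z^2*(8*a + 4) + z*(-48*a^2 - 24*a) - 484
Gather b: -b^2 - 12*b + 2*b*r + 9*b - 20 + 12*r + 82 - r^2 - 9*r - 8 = -b^2 + b*(2*r - 3) - r^2 + 3*r + 54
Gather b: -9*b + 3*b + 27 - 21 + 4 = 10 - 6*b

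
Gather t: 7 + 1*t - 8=t - 1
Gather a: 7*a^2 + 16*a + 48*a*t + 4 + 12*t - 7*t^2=7*a^2 + a*(48*t + 16) - 7*t^2 + 12*t + 4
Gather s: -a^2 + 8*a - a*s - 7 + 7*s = -a^2 + 8*a + s*(7 - a) - 7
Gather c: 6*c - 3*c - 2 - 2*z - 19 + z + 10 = 3*c - z - 11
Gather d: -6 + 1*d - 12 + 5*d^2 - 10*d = 5*d^2 - 9*d - 18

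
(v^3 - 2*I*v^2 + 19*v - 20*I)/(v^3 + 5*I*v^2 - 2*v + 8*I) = (v - 5*I)/(v + 2*I)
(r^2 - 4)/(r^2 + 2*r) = (r - 2)/r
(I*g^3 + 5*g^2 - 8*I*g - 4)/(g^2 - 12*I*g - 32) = (-I*g^3 - 5*g^2 + 8*I*g + 4)/(-g^2 + 12*I*g + 32)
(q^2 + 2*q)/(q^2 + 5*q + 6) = q/(q + 3)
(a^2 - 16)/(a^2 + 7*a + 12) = (a - 4)/(a + 3)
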